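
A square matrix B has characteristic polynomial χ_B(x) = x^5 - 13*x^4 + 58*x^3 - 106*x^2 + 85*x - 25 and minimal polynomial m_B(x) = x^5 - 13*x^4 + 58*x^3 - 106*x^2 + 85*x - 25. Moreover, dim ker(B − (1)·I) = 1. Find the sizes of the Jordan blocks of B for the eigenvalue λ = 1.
Block sizes for λ = 1: [3]

Step 1 — from the characteristic polynomial, algebraic multiplicity of λ = 1 is 3. From dim ker(B − (1)·I) = 1, there are exactly 1 Jordan blocks for λ = 1.
Step 2 — from the minimal polynomial, the factor (x − 1)^3 tells us the largest block for λ = 1 has size 3.
Step 3 — with total size 3, 1 blocks, and largest block 3, the block sizes (in nonincreasing order) are [3].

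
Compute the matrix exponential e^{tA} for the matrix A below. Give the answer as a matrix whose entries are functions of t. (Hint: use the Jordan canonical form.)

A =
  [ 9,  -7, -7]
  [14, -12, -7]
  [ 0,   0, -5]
e^{tA} =
  [2*exp(2*t) - exp(-5*t), -exp(2*t) + exp(-5*t), -exp(2*t) + exp(-5*t)]
  [2*exp(2*t) - 2*exp(-5*t), -exp(2*t) + 2*exp(-5*t), -exp(2*t) + exp(-5*t)]
  [0, 0, exp(-5*t)]

Strategy: write A = P · J · P⁻¹ where J is a Jordan canonical form, so e^{tA} = P · e^{tJ} · P⁻¹, and e^{tJ} can be computed block-by-block.

A has Jordan form
J =
  [-5,  0, 0]
  [ 0, -5, 0]
  [ 0,  0, 2]
(up to reordering of blocks).

Per-block formulas:
  For a 1×1 block at λ = 2: exp(t · [2]) = [e^(2t)].
  For a 1×1 block at λ = -5: exp(t · [-5]) = [e^(-5t)].

After assembling e^{tJ} and conjugating by P, we get:

e^{tA} =
  [2*exp(2*t) - exp(-5*t), -exp(2*t) + exp(-5*t), -exp(2*t) + exp(-5*t)]
  [2*exp(2*t) - 2*exp(-5*t), -exp(2*t) + 2*exp(-5*t), -exp(2*t) + exp(-5*t)]
  [0, 0, exp(-5*t)]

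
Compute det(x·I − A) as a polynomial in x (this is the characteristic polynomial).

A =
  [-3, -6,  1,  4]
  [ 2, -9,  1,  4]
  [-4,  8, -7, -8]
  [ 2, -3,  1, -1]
x^4 + 20*x^3 + 150*x^2 + 500*x + 625

Expanding det(x·I − A) (e.g. by cofactor expansion or by noting that A is similar to its Jordan form J, which has the same characteristic polynomial as A) gives
  χ_A(x) = x^4 + 20*x^3 + 150*x^2 + 500*x + 625
which factors as (x + 5)^4. The eigenvalues (with algebraic multiplicities) are λ = -5 with multiplicity 4.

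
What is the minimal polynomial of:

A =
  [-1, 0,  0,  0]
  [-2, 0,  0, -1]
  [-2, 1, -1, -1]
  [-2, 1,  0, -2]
x^2 + 2*x + 1

The characteristic polynomial is χ_A(x) = (x + 1)^4, so the eigenvalues are known. The minimal polynomial is
  m_A(x) = Π_λ (x − λ)^{k_λ}
where k_λ is the size of the *largest* Jordan block for λ (equivalently, the smallest k with (A − λI)^k v = 0 for every generalised eigenvector v of λ).

  λ = -1: largest Jordan block has size 2, contributing (x + 1)^2

So m_A(x) = (x + 1)^2 = x^2 + 2*x + 1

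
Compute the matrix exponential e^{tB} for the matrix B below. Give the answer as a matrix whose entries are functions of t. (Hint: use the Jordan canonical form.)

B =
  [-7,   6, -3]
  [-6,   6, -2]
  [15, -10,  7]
e^{tB} =
  [-9*t*exp(2*t) + exp(2*t), 6*t*exp(2*t), -3*t*exp(2*t)]
  [-6*t*exp(2*t), 4*t*exp(2*t) + exp(2*t), -2*t*exp(2*t)]
  [15*t*exp(2*t), -10*t*exp(2*t), 5*t*exp(2*t) + exp(2*t)]

Strategy: write B = P · J · P⁻¹ where J is a Jordan canonical form, so e^{tB} = P · e^{tJ} · P⁻¹, and e^{tJ} can be computed block-by-block.

B has Jordan form
J =
  [2, 1, 0]
  [0, 2, 0]
  [0, 0, 2]
(up to reordering of blocks).

Per-block formulas:
  For a 2×2 Jordan block J_2(2): exp(t · J_2(2)) = e^(2t)·(I + t·N), where N is the 2×2 nilpotent shift.
  For a 1×1 block at λ = 2: exp(t · [2]) = [e^(2t)].

After assembling e^{tJ} and conjugating by P, we get:

e^{tB} =
  [-9*t*exp(2*t) + exp(2*t), 6*t*exp(2*t), -3*t*exp(2*t)]
  [-6*t*exp(2*t), 4*t*exp(2*t) + exp(2*t), -2*t*exp(2*t)]
  [15*t*exp(2*t), -10*t*exp(2*t), 5*t*exp(2*t) + exp(2*t)]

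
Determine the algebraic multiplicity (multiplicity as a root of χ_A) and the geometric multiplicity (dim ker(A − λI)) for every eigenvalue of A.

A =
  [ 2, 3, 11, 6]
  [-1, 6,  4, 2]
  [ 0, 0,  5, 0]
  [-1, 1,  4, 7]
λ = 5: alg = 4, geom = 2

Step 1 — factor the characteristic polynomial to read off the algebraic multiplicities:
  χ_A(x) = (x - 5)^4

Step 2 — compute geometric multiplicities via the rank-nullity identity g(λ) = n − rank(A − λI):
  rank(A − (5)·I) = 2, so dim ker(A − (5)·I) = n − 2 = 2

Summary:
  λ = 5: algebraic multiplicity = 4, geometric multiplicity = 2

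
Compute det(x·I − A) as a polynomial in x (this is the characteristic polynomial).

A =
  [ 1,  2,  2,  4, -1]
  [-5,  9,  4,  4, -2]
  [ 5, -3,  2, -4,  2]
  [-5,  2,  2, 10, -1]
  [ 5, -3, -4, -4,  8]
x^5 - 30*x^4 + 360*x^3 - 2160*x^2 + 6480*x - 7776

Expanding det(x·I − A) (e.g. by cofactor expansion or by noting that A is similar to its Jordan form J, which has the same characteristic polynomial as A) gives
  χ_A(x) = x^5 - 30*x^4 + 360*x^3 - 2160*x^2 + 6480*x - 7776
which factors as (x - 6)^5. The eigenvalues (with algebraic multiplicities) are λ = 6 with multiplicity 5.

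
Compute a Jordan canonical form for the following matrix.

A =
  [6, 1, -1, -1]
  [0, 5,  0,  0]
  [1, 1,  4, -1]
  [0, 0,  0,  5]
J_2(5) ⊕ J_1(5) ⊕ J_1(5)

The characteristic polynomial is
  det(x·I − A) = x^4 - 20*x^3 + 150*x^2 - 500*x + 625 = (x - 5)^4

Eigenvalues and multiplicities (the geometric multiplicity of λ is n − rank(A − λI), which equals the number of Jordan blocks for λ):
  λ = 5: algebraic multiplicity = 4, geometric multiplicity = 3

Determining the block sizes for each eigenvalue:
  λ = 5: 3 blocks summing to 4 forces exactly one block of size 2 and the rest size 1 → block sizes [2, 1, 1]

Assembling the blocks gives a Jordan form
J =
  [5, 1, 0, 0]
  [0, 5, 0, 0]
  [0, 0, 5, 0]
  [0, 0, 0, 5]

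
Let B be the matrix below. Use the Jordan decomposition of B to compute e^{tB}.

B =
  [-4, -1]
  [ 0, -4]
e^{tB} =
  [exp(-4*t), -t*exp(-4*t)]
  [0, exp(-4*t)]

Strategy: write B = P · J · P⁻¹ where J is a Jordan canonical form, so e^{tB} = P · e^{tJ} · P⁻¹, and e^{tJ} can be computed block-by-block.

B has Jordan form
J =
  [-4,  1]
  [ 0, -4]
(up to reordering of blocks).

Per-block formulas:
  For a 2×2 Jordan block J_2(-4): exp(t · J_2(-4)) = e^(-4t)·(I + t·N), where N is the 2×2 nilpotent shift.

After assembling e^{tJ} and conjugating by P, we get:

e^{tB} =
  [exp(-4*t), -t*exp(-4*t)]
  [0, exp(-4*t)]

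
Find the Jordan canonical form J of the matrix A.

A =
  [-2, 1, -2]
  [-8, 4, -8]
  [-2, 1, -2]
J_2(0) ⊕ J_1(0)

The characteristic polynomial is
  det(x·I − A) = x^3

Eigenvalues and multiplicities (the geometric multiplicity of λ is n − rank(A − λI), which equals the number of Jordan blocks for λ):
  λ = 0: algebraic multiplicity = 3, geometric multiplicity = 2

Determining the block sizes for each eigenvalue:
  λ = 0: 2 blocks summing to 3 forces exactly one block of size 2 and the rest size 1 → block sizes [2, 1]

Assembling the blocks gives a Jordan form
J =
  [0, 1, 0]
  [0, 0, 0]
  [0, 0, 0]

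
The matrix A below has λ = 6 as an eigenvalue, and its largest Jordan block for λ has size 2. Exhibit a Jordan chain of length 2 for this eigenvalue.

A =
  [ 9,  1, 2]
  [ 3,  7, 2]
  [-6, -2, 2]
A Jordan chain for λ = 6 of length 2:
v_1 = (3, 3, -6)ᵀ
v_2 = (1, 0, 0)ᵀ

Let N = A − (6)·I. We want v_2 with N^2 v_2 = 0 but N^1 v_2 ≠ 0; then v_{j-1} := N · v_j for j = 2, …, 2.

Pick v_2 = (1, 0, 0)ᵀ.
Then v_1 = N · v_2 = (3, 3, -6)ᵀ.

Sanity check: (A − (6)·I) v_1 = (0, 0, 0)ᵀ = 0. ✓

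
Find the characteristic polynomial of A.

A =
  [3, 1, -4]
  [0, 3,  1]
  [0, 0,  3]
x^3 - 9*x^2 + 27*x - 27

Expanding det(x·I − A) (e.g. by cofactor expansion or by noting that A is similar to its Jordan form J, which has the same characteristic polynomial as A) gives
  χ_A(x) = x^3 - 9*x^2 + 27*x - 27
which factors as (x - 3)^3. The eigenvalues (with algebraic multiplicities) are λ = 3 with multiplicity 3.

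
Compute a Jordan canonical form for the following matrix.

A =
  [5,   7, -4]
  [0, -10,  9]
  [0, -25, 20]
J_3(5)

The characteristic polynomial is
  det(x·I − A) = x^3 - 15*x^2 + 75*x - 125 = (x - 5)^3

Eigenvalues and multiplicities (the geometric multiplicity of λ is n − rank(A − λI), which equals the number of Jordan blocks for λ):
  λ = 5: algebraic multiplicity = 3, geometric multiplicity = 1

Determining the block sizes for each eigenvalue:
  λ = 5: one block (gm = 1), so the single block has size am = 3 → block sizes [3]

Assembling the blocks gives a Jordan form
J =
  [5, 1, 0]
  [0, 5, 1]
  [0, 0, 5]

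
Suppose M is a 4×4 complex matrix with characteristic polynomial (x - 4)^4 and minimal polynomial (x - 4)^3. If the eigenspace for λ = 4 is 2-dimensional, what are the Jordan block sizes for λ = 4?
Block sizes for λ = 4: [3, 1]

Step 1 — from the characteristic polynomial, algebraic multiplicity of λ = 4 is 4. From dim ker(M − (4)·I) = 2, there are exactly 2 Jordan blocks for λ = 4.
Step 2 — from the minimal polynomial, the factor (x − 4)^3 tells us the largest block for λ = 4 has size 3.
Step 3 — with total size 4, 2 blocks, and largest block 3, the block sizes (in nonincreasing order) are [3, 1].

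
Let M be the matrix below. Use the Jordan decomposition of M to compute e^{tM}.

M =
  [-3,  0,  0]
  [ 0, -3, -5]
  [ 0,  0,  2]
e^{tM} =
  [exp(-3*t), 0, 0]
  [0, exp(-3*t), -exp(2*t) + exp(-3*t)]
  [0, 0, exp(2*t)]

Strategy: write M = P · J · P⁻¹ where J is a Jordan canonical form, so e^{tM} = P · e^{tJ} · P⁻¹, and e^{tJ} can be computed block-by-block.

M has Jordan form
J =
  [-3,  0, 0]
  [ 0, -3, 0]
  [ 0,  0, 2]
(up to reordering of blocks).

Per-block formulas:
  For a 1×1 block at λ = -3: exp(t · [-3]) = [e^(-3t)].
  For a 1×1 block at λ = 2: exp(t · [2]) = [e^(2t)].

After assembling e^{tJ} and conjugating by P, we get:

e^{tM} =
  [exp(-3*t), 0, 0]
  [0, exp(-3*t), -exp(2*t) + exp(-3*t)]
  [0, 0, exp(2*t)]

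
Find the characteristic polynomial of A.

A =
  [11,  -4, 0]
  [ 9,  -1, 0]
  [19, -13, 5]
x^3 - 15*x^2 + 75*x - 125

Expanding det(x·I − A) (e.g. by cofactor expansion or by noting that A is similar to its Jordan form J, which has the same characteristic polynomial as A) gives
  χ_A(x) = x^3 - 15*x^2 + 75*x - 125
which factors as (x - 5)^3. The eigenvalues (with algebraic multiplicities) are λ = 5 with multiplicity 3.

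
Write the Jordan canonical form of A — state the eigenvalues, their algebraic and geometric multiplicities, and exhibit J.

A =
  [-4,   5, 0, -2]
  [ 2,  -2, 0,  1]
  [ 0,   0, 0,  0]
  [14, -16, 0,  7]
J_2(0) ⊕ J_1(0) ⊕ J_1(1)

The characteristic polynomial is
  det(x·I − A) = x^4 - x^3 = x^3*(x - 1)

Eigenvalues and multiplicities (the geometric multiplicity of λ is n − rank(A − λI), which equals the number of Jordan blocks for λ):
  λ = 0: algebraic multiplicity = 3, geometric multiplicity = 2
  λ = 1: algebraic multiplicity = 1, geometric multiplicity = 1

Determining the block sizes for each eigenvalue:
  λ = 0: 2 blocks summing to 3 forces exactly one block of size 2 and the rest size 1 → block sizes [2, 1]
  λ = 1: one block (gm = 1), so the single block has size am = 1 → block sizes [1]

Assembling the blocks gives a Jordan form
J =
  [0, 1, 0, 0]
  [0, 0, 0, 0]
  [0, 0, 0, 0]
  [0, 0, 0, 1]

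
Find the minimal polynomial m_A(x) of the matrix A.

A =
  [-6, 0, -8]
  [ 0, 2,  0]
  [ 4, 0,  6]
x^2 - 4

The characteristic polynomial is χ_A(x) = (x - 2)^2*(x + 2), so the eigenvalues are known. The minimal polynomial is
  m_A(x) = Π_λ (x − λ)^{k_λ}
where k_λ is the size of the *largest* Jordan block for λ (equivalently, the smallest k with (A − λI)^k v = 0 for every generalised eigenvector v of λ).

  λ = -2: largest Jordan block has size 1, contributing (x + 2)
  λ = 2: largest Jordan block has size 1, contributing (x − 2)

So m_A(x) = (x - 2)*(x + 2) = x^2 - 4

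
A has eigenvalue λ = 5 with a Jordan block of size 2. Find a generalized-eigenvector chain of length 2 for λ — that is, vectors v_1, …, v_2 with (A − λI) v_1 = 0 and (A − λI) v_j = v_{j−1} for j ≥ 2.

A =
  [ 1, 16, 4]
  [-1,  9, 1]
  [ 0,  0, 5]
A Jordan chain for λ = 5 of length 2:
v_1 = (-4, -1, 0)ᵀ
v_2 = (1, 0, 0)ᵀ

Let N = A − (5)·I. We want v_2 with N^2 v_2 = 0 but N^1 v_2 ≠ 0; then v_{j-1} := N · v_j for j = 2, …, 2.

Pick v_2 = (1, 0, 0)ᵀ.
Then v_1 = N · v_2 = (-4, -1, 0)ᵀ.

Sanity check: (A − (5)·I) v_1 = (0, 0, 0)ᵀ = 0. ✓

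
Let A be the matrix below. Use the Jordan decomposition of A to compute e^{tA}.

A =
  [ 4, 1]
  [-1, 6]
e^{tA} =
  [-t*exp(5*t) + exp(5*t), t*exp(5*t)]
  [-t*exp(5*t), t*exp(5*t) + exp(5*t)]

Strategy: write A = P · J · P⁻¹ where J is a Jordan canonical form, so e^{tA} = P · e^{tJ} · P⁻¹, and e^{tJ} can be computed block-by-block.

A has Jordan form
J =
  [5, 1]
  [0, 5]
(up to reordering of blocks).

Per-block formulas:
  For a 2×2 Jordan block J_2(5): exp(t · J_2(5)) = e^(5t)·(I + t·N), where N is the 2×2 nilpotent shift.

After assembling e^{tJ} and conjugating by P, we get:

e^{tA} =
  [-t*exp(5*t) + exp(5*t), t*exp(5*t)]
  [-t*exp(5*t), t*exp(5*t) + exp(5*t)]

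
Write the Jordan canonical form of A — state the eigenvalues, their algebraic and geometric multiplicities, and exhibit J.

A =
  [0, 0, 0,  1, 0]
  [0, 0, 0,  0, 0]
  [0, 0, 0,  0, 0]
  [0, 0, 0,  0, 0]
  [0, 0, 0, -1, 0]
J_2(0) ⊕ J_1(0) ⊕ J_1(0) ⊕ J_1(0)

The characteristic polynomial is
  det(x·I − A) = x^5

Eigenvalues and multiplicities (the geometric multiplicity of λ is n − rank(A − λI), which equals the number of Jordan blocks for λ):
  λ = 0: algebraic multiplicity = 5, geometric multiplicity = 4

Determining the block sizes for each eigenvalue:
  λ = 0: 4 blocks summing to 5 forces exactly one block of size 2 and the rest size 1 → block sizes [2, 1, 1, 1]

Assembling the blocks gives a Jordan form
J =
  [0, 1, 0, 0, 0]
  [0, 0, 0, 0, 0]
  [0, 0, 0, 0, 0]
  [0, 0, 0, 0, 0]
  [0, 0, 0, 0, 0]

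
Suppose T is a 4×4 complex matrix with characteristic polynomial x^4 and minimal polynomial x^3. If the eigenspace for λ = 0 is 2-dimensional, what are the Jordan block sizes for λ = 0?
Block sizes for λ = 0: [3, 1]

Step 1 — from the characteristic polynomial, algebraic multiplicity of λ = 0 is 4. From dim ker(T − (0)·I) = 2, there are exactly 2 Jordan blocks for λ = 0.
Step 2 — from the minimal polynomial, the factor (x − 0)^3 tells us the largest block for λ = 0 has size 3.
Step 3 — with total size 4, 2 blocks, and largest block 3, the block sizes (in nonincreasing order) are [3, 1].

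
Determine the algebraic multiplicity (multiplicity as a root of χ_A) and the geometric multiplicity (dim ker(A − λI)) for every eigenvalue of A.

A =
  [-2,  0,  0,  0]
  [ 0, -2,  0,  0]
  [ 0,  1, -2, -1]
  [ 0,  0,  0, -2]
λ = -2: alg = 4, geom = 3

Step 1 — factor the characteristic polynomial to read off the algebraic multiplicities:
  χ_A(x) = (x + 2)^4

Step 2 — compute geometric multiplicities via the rank-nullity identity g(λ) = n − rank(A − λI):
  rank(A − (-2)·I) = 1, so dim ker(A − (-2)·I) = n − 1 = 3

Summary:
  λ = -2: algebraic multiplicity = 4, geometric multiplicity = 3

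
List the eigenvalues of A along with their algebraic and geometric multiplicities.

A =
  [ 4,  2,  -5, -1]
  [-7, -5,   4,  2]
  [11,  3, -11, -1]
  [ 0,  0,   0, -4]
λ = -4: alg = 4, geom = 2

Step 1 — factor the characteristic polynomial to read off the algebraic multiplicities:
  χ_A(x) = (x + 4)^4

Step 2 — compute geometric multiplicities via the rank-nullity identity g(λ) = n − rank(A − λI):
  rank(A − (-4)·I) = 2, so dim ker(A − (-4)·I) = n − 2 = 2

Summary:
  λ = -4: algebraic multiplicity = 4, geometric multiplicity = 2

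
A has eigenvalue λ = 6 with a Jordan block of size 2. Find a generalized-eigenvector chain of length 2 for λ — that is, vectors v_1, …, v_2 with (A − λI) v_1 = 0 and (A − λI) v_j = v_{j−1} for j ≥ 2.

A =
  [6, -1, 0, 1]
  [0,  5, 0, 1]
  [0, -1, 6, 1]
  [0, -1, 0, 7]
A Jordan chain for λ = 6 of length 2:
v_1 = (-1, -1, -1, -1)ᵀ
v_2 = (0, 1, 0, 0)ᵀ

Let N = A − (6)·I. We want v_2 with N^2 v_2 = 0 but N^1 v_2 ≠ 0; then v_{j-1} := N · v_j for j = 2, …, 2.

Pick v_2 = (0, 1, 0, 0)ᵀ.
Then v_1 = N · v_2 = (-1, -1, -1, -1)ᵀ.

Sanity check: (A − (6)·I) v_1 = (0, 0, 0, 0)ᵀ = 0. ✓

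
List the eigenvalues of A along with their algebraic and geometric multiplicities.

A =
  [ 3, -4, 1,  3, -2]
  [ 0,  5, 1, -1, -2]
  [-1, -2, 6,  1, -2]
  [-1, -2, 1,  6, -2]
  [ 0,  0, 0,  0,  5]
λ = 5: alg = 5, geom = 3

Step 1 — factor the characteristic polynomial to read off the algebraic multiplicities:
  χ_A(x) = (x - 5)^5

Step 2 — compute geometric multiplicities via the rank-nullity identity g(λ) = n − rank(A − λI):
  rank(A − (5)·I) = 2, so dim ker(A − (5)·I) = n − 2 = 3

Summary:
  λ = 5: algebraic multiplicity = 5, geometric multiplicity = 3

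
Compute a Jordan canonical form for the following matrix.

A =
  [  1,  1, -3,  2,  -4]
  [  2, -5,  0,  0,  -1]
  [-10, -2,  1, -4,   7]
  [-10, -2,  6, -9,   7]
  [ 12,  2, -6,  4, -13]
J_2(-5) ⊕ J_2(-5) ⊕ J_1(-5)

The characteristic polynomial is
  det(x·I − A) = x^5 + 25*x^4 + 250*x^3 + 1250*x^2 + 3125*x + 3125 = (x + 5)^5

Eigenvalues and multiplicities (the geometric multiplicity of λ is n − rank(A − λI), which equals the number of Jordan blocks for λ):
  λ = -5: algebraic multiplicity = 5, geometric multiplicity = 3

Determining the block sizes for each eigenvalue:
  λ = -5: with am = 5 and gm = 3, the partition is not yet determined (e.g. several partitions of 5 into 3 parts exist). Let N = A − (-5)·I. Computing rank(N^1) = 2, rank(N^2) = 0; the number of blocks of size ≥ j is rank(N^{j−1}) − rank(N^j), giving [3, 2]. So we have 2 block(s) of size 2, 1 block(s) of size 1 → block sizes [2, 2, 1]

Assembling the blocks gives a Jordan form
J =
  [-5,  1,  0,  0,  0]
  [ 0, -5,  0,  0,  0]
  [ 0,  0, -5,  1,  0]
  [ 0,  0,  0, -5,  0]
  [ 0,  0,  0,  0, -5]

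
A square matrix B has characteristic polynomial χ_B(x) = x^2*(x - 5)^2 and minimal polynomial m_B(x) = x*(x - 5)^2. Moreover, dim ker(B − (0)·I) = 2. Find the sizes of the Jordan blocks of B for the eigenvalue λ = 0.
Block sizes for λ = 0: [1, 1]

Step 1 — from the characteristic polynomial, algebraic multiplicity of λ = 0 is 2. From dim ker(B − (0)·I) = 2, there are exactly 2 Jordan blocks for λ = 0.
Step 2 — from the minimal polynomial, the factor (x − 0) tells us the largest block for λ = 0 has size 1.
Step 3 — with total size 2, 2 blocks, and largest block 1, the block sizes (in nonincreasing order) are [1, 1].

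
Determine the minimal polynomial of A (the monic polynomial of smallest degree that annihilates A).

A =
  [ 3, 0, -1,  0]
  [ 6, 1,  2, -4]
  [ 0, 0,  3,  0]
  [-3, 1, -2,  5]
x^3 - 9*x^2 + 27*x - 27

The characteristic polynomial is χ_A(x) = (x - 3)^4, so the eigenvalues are known. The minimal polynomial is
  m_A(x) = Π_λ (x − λ)^{k_λ}
where k_λ is the size of the *largest* Jordan block for λ (equivalently, the smallest k with (A − λI)^k v = 0 for every generalised eigenvector v of λ).

  λ = 3: largest Jordan block has size 3, contributing (x − 3)^3

So m_A(x) = (x - 3)^3 = x^3 - 9*x^2 + 27*x - 27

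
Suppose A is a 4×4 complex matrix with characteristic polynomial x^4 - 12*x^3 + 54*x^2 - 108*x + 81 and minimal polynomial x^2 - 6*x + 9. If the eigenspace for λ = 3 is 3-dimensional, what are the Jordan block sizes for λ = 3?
Block sizes for λ = 3: [2, 1, 1]

Step 1 — from the characteristic polynomial, algebraic multiplicity of λ = 3 is 4. From dim ker(A − (3)·I) = 3, there are exactly 3 Jordan blocks for λ = 3.
Step 2 — from the minimal polynomial, the factor (x − 3)^2 tells us the largest block for λ = 3 has size 2.
Step 3 — with total size 4, 3 blocks, and largest block 2, the block sizes (in nonincreasing order) are [2, 1, 1].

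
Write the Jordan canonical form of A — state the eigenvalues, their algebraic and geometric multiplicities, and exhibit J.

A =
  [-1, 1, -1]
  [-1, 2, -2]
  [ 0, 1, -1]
J_3(0)

The characteristic polynomial is
  det(x·I − A) = x^3

Eigenvalues and multiplicities (the geometric multiplicity of λ is n − rank(A − λI), which equals the number of Jordan blocks for λ):
  λ = 0: algebraic multiplicity = 3, geometric multiplicity = 1

Determining the block sizes for each eigenvalue:
  λ = 0: one block (gm = 1), so the single block has size am = 3 → block sizes [3]

Assembling the blocks gives a Jordan form
J =
  [0, 1, 0]
  [0, 0, 1]
  [0, 0, 0]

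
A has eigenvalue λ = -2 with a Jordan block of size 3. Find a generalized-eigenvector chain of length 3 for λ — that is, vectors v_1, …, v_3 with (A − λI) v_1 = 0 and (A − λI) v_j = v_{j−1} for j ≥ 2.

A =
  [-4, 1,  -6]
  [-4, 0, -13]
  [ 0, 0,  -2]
A Jordan chain for λ = -2 of length 3:
v_1 = (-1, -2, 0)ᵀ
v_2 = (-6, -13, 0)ᵀ
v_3 = (0, 0, 1)ᵀ

Let N = A − (-2)·I. We want v_3 with N^3 v_3 = 0 but N^2 v_3 ≠ 0; then v_{j-1} := N · v_j for j = 3, …, 2.

Pick v_3 = (0, 0, 1)ᵀ.
Then v_2 = N · v_3 = (-6, -13, 0)ᵀ.
Then v_1 = N · v_2 = (-1, -2, 0)ᵀ.

Sanity check: (A − (-2)·I) v_1 = (0, 0, 0)ᵀ = 0. ✓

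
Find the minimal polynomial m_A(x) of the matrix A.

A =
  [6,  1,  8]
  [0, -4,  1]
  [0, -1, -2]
x^3 - 27*x - 54

The characteristic polynomial is χ_A(x) = (x - 6)*(x + 3)^2, so the eigenvalues are known. The minimal polynomial is
  m_A(x) = Π_λ (x − λ)^{k_λ}
where k_λ is the size of the *largest* Jordan block for λ (equivalently, the smallest k with (A − λI)^k v = 0 for every generalised eigenvector v of λ).

  λ = -3: largest Jordan block has size 2, contributing (x + 3)^2
  λ = 6: largest Jordan block has size 1, contributing (x − 6)

So m_A(x) = (x - 6)*(x + 3)^2 = x^3 - 27*x - 54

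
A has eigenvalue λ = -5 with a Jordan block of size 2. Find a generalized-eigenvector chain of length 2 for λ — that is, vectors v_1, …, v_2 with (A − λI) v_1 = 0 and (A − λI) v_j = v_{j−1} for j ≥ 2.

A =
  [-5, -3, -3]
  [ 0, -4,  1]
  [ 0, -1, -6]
A Jordan chain for λ = -5 of length 2:
v_1 = (-3, 1, -1)ᵀ
v_2 = (0, 1, 0)ᵀ

Let N = A − (-5)·I. We want v_2 with N^2 v_2 = 0 but N^1 v_2 ≠ 0; then v_{j-1} := N · v_j for j = 2, …, 2.

Pick v_2 = (0, 1, 0)ᵀ.
Then v_1 = N · v_2 = (-3, 1, -1)ᵀ.

Sanity check: (A − (-5)·I) v_1 = (0, 0, 0)ᵀ = 0. ✓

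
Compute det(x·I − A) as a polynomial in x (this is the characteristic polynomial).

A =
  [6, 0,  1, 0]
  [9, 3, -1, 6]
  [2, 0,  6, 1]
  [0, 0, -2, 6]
x^4 - 21*x^3 + 162*x^2 - 540*x + 648

Expanding det(x·I − A) (e.g. by cofactor expansion or by noting that A is similar to its Jordan form J, which has the same characteristic polynomial as A) gives
  χ_A(x) = x^4 - 21*x^3 + 162*x^2 - 540*x + 648
which factors as (x - 6)^3*(x - 3). The eigenvalues (with algebraic multiplicities) are λ = 3 with multiplicity 1, λ = 6 with multiplicity 3.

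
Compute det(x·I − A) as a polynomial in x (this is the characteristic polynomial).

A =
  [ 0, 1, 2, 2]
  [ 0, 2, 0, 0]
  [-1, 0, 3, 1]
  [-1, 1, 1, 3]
x^4 - 8*x^3 + 24*x^2 - 32*x + 16

Expanding det(x·I − A) (e.g. by cofactor expansion or by noting that A is similar to its Jordan form J, which has the same characteristic polynomial as A) gives
  χ_A(x) = x^4 - 8*x^3 + 24*x^2 - 32*x + 16
which factors as (x - 2)^4. The eigenvalues (with algebraic multiplicities) are λ = 2 with multiplicity 4.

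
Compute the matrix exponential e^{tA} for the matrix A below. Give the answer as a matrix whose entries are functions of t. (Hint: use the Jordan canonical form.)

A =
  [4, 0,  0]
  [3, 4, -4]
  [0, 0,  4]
e^{tA} =
  [exp(4*t), 0, 0]
  [3*t*exp(4*t), exp(4*t), -4*t*exp(4*t)]
  [0, 0, exp(4*t)]

Strategy: write A = P · J · P⁻¹ where J is a Jordan canonical form, so e^{tA} = P · e^{tJ} · P⁻¹, and e^{tJ} can be computed block-by-block.

A has Jordan form
J =
  [4, 1, 0]
  [0, 4, 0]
  [0, 0, 4]
(up to reordering of blocks).

Per-block formulas:
  For a 1×1 block at λ = 4: exp(t · [4]) = [e^(4t)].
  For a 2×2 Jordan block J_2(4): exp(t · J_2(4)) = e^(4t)·(I + t·N), where N is the 2×2 nilpotent shift.

After assembling e^{tJ} and conjugating by P, we get:

e^{tA} =
  [exp(4*t), 0, 0]
  [3*t*exp(4*t), exp(4*t), -4*t*exp(4*t)]
  [0, 0, exp(4*t)]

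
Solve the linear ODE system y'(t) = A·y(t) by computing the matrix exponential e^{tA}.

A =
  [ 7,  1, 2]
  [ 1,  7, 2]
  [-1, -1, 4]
e^{tA} =
  [t*exp(6*t) + exp(6*t), t*exp(6*t), 2*t*exp(6*t)]
  [t*exp(6*t), t*exp(6*t) + exp(6*t), 2*t*exp(6*t)]
  [-t*exp(6*t), -t*exp(6*t), -2*t*exp(6*t) + exp(6*t)]

Strategy: write A = P · J · P⁻¹ where J is a Jordan canonical form, so e^{tA} = P · e^{tJ} · P⁻¹, and e^{tJ} can be computed block-by-block.

A has Jordan form
J =
  [6, 1, 0]
  [0, 6, 0]
  [0, 0, 6]
(up to reordering of blocks).

Per-block formulas:
  For a 1×1 block at λ = 6: exp(t · [6]) = [e^(6t)].
  For a 2×2 Jordan block J_2(6): exp(t · J_2(6)) = e^(6t)·(I + t·N), where N is the 2×2 nilpotent shift.

After assembling e^{tJ} and conjugating by P, we get:

e^{tA} =
  [t*exp(6*t) + exp(6*t), t*exp(6*t), 2*t*exp(6*t)]
  [t*exp(6*t), t*exp(6*t) + exp(6*t), 2*t*exp(6*t)]
  [-t*exp(6*t), -t*exp(6*t), -2*t*exp(6*t) + exp(6*t)]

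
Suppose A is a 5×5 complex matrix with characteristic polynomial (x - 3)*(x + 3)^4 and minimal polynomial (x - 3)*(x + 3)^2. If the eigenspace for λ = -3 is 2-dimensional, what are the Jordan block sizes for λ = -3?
Block sizes for λ = -3: [2, 2]

Step 1 — from the characteristic polynomial, algebraic multiplicity of λ = -3 is 4. From dim ker(A − (-3)·I) = 2, there are exactly 2 Jordan blocks for λ = -3.
Step 2 — from the minimal polynomial, the factor (x + 3)^2 tells us the largest block for λ = -3 has size 2.
Step 3 — with total size 4, 2 blocks, and largest block 2, the block sizes (in nonincreasing order) are [2, 2].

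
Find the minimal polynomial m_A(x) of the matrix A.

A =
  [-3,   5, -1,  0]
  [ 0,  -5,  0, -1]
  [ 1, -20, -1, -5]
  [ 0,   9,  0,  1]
x^2 + 4*x + 4

The characteristic polynomial is χ_A(x) = (x + 2)^4, so the eigenvalues are known. The minimal polynomial is
  m_A(x) = Π_λ (x − λ)^{k_λ}
where k_λ is the size of the *largest* Jordan block for λ (equivalently, the smallest k with (A − λI)^k v = 0 for every generalised eigenvector v of λ).

  λ = -2: largest Jordan block has size 2, contributing (x + 2)^2

So m_A(x) = (x + 2)^2 = x^2 + 4*x + 4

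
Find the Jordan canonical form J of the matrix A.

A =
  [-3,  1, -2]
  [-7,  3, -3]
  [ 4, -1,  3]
J_3(1)

The characteristic polynomial is
  det(x·I − A) = x^3 - 3*x^2 + 3*x - 1 = (x - 1)^3

Eigenvalues and multiplicities (the geometric multiplicity of λ is n − rank(A − λI), which equals the number of Jordan blocks for λ):
  λ = 1: algebraic multiplicity = 3, geometric multiplicity = 1

Determining the block sizes for each eigenvalue:
  λ = 1: one block (gm = 1), so the single block has size am = 3 → block sizes [3]

Assembling the blocks gives a Jordan form
J =
  [1, 1, 0]
  [0, 1, 1]
  [0, 0, 1]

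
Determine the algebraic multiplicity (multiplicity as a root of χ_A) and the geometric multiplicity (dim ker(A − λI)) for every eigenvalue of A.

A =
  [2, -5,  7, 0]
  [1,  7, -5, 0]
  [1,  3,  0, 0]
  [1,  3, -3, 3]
λ = 3: alg = 4, geom = 2

Step 1 — factor the characteristic polynomial to read off the algebraic multiplicities:
  χ_A(x) = (x - 3)^4

Step 2 — compute geometric multiplicities via the rank-nullity identity g(λ) = n − rank(A − λI):
  rank(A − (3)·I) = 2, so dim ker(A − (3)·I) = n − 2 = 2

Summary:
  λ = 3: algebraic multiplicity = 4, geometric multiplicity = 2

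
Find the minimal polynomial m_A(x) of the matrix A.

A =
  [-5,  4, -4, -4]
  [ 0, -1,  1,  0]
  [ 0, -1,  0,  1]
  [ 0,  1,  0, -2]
x^4 + 8*x^3 + 18*x^2 + 16*x + 5

The characteristic polynomial is χ_A(x) = (x + 1)^3*(x + 5), so the eigenvalues are known. The minimal polynomial is
  m_A(x) = Π_λ (x − λ)^{k_λ}
where k_λ is the size of the *largest* Jordan block for λ (equivalently, the smallest k with (A − λI)^k v = 0 for every generalised eigenvector v of λ).

  λ = -5: largest Jordan block has size 1, contributing (x + 5)
  λ = -1: largest Jordan block has size 3, contributing (x + 1)^3

So m_A(x) = (x + 1)^3*(x + 5) = x^4 + 8*x^3 + 18*x^2 + 16*x + 5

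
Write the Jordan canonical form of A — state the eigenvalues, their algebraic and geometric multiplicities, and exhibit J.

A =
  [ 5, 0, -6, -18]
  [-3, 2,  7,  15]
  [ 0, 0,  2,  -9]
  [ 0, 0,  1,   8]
J_1(2) ⊕ J_2(5) ⊕ J_1(5)

The characteristic polynomial is
  det(x·I − A) = x^4 - 17*x^3 + 105*x^2 - 275*x + 250 = (x - 5)^3*(x - 2)

Eigenvalues and multiplicities (the geometric multiplicity of λ is n − rank(A − λI), which equals the number of Jordan blocks for λ):
  λ = 2: algebraic multiplicity = 1, geometric multiplicity = 1
  λ = 5: algebraic multiplicity = 3, geometric multiplicity = 2

Determining the block sizes for each eigenvalue:
  λ = 2: one block (gm = 1), so the single block has size am = 1 → block sizes [1]
  λ = 5: 2 blocks summing to 3 forces exactly one block of size 2 and the rest size 1 → block sizes [2, 1]

Assembling the blocks gives a Jordan form
J =
  [2, 0, 0, 0]
  [0, 5, 1, 0]
  [0, 0, 5, 0]
  [0, 0, 0, 5]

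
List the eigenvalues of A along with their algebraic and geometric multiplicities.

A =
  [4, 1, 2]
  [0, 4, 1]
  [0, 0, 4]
λ = 4: alg = 3, geom = 1

Step 1 — factor the characteristic polynomial to read off the algebraic multiplicities:
  χ_A(x) = (x - 4)^3

Step 2 — compute geometric multiplicities via the rank-nullity identity g(λ) = n − rank(A − λI):
  rank(A − (4)·I) = 2, so dim ker(A − (4)·I) = n − 2 = 1

Summary:
  λ = 4: algebraic multiplicity = 3, geometric multiplicity = 1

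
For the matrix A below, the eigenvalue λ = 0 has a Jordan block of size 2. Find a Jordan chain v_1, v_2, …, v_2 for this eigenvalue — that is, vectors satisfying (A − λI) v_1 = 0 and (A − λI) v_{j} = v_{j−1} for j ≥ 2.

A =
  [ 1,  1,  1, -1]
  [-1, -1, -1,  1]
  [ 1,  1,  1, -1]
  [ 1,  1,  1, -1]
A Jordan chain for λ = 0 of length 2:
v_1 = (1, -1, 1, 1)ᵀ
v_2 = (1, 0, 0, 0)ᵀ

Let N = A − (0)·I. We want v_2 with N^2 v_2 = 0 but N^1 v_2 ≠ 0; then v_{j-1} := N · v_j for j = 2, …, 2.

Pick v_2 = (1, 0, 0, 0)ᵀ.
Then v_1 = N · v_2 = (1, -1, 1, 1)ᵀ.

Sanity check: (A − (0)·I) v_1 = (0, 0, 0, 0)ᵀ = 0. ✓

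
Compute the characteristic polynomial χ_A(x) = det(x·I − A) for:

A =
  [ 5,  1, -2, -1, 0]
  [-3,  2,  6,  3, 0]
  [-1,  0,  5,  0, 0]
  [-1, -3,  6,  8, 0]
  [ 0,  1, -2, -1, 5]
x^5 - 25*x^4 + 250*x^3 - 1250*x^2 + 3125*x - 3125

Expanding det(x·I − A) (e.g. by cofactor expansion or by noting that A is similar to its Jordan form J, which has the same characteristic polynomial as A) gives
  χ_A(x) = x^5 - 25*x^4 + 250*x^3 - 1250*x^2 + 3125*x - 3125
which factors as (x - 5)^5. The eigenvalues (with algebraic multiplicities) are λ = 5 with multiplicity 5.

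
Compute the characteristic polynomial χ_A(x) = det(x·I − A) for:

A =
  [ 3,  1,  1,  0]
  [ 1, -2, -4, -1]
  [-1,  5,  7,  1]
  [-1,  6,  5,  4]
x^4 - 12*x^3 + 54*x^2 - 108*x + 81

Expanding det(x·I − A) (e.g. by cofactor expansion or by noting that A is similar to its Jordan form J, which has the same characteristic polynomial as A) gives
  χ_A(x) = x^4 - 12*x^3 + 54*x^2 - 108*x + 81
which factors as (x - 3)^4. The eigenvalues (with algebraic multiplicities) are λ = 3 with multiplicity 4.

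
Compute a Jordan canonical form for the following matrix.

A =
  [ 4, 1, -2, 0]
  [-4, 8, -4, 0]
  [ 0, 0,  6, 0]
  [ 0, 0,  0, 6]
J_2(6) ⊕ J_1(6) ⊕ J_1(6)

The characteristic polynomial is
  det(x·I − A) = x^4 - 24*x^3 + 216*x^2 - 864*x + 1296 = (x - 6)^4

Eigenvalues and multiplicities (the geometric multiplicity of λ is n − rank(A − λI), which equals the number of Jordan blocks for λ):
  λ = 6: algebraic multiplicity = 4, geometric multiplicity = 3

Determining the block sizes for each eigenvalue:
  λ = 6: 3 blocks summing to 4 forces exactly one block of size 2 and the rest size 1 → block sizes [2, 1, 1]

Assembling the blocks gives a Jordan form
J =
  [6, 1, 0, 0]
  [0, 6, 0, 0]
  [0, 0, 6, 0]
  [0, 0, 0, 6]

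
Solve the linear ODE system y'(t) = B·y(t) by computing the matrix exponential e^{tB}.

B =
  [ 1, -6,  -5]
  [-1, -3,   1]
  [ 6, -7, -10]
e^{tB} =
  [t^2*exp(-4*t)/2 + 5*t*exp(-4*t) + exp(-4*t), -t^2*exp(-4*t)/2 - 6*t*exp(-4*t), -t^2*exp(-4*t)/2 - 5*t*exp(-4*t)]
  [-t*exp(-4*t), t*exp(-4*t) + exp(-4*t), t*exp(-4*t)]
  [t^2*exp(-4*t)/2 + 6*t*exp(-4*t), -t^2*exp(-4*t)/2 - 7*t*exp(-4*t), -t^2*exp(-4*t)/2 - 6*t*exp(-4*t) + exp(-4*t)]

Strategy: write B = P · J · P⁻¹ where J is a Jordan canonical form, so e^{tB} = P · e^{tJ} · P⁻¹, and e^{tJ} can be computed block-by-block.

B has Jordan form
J =
  [-4,  1,  0]
  [ 0, -4,  1]
  [ 0,  0, -4]
(up to reordering of blocks).

Per-block formulas:
  For a 3×3 Jordan block J_3(-4): exp(t · J_3(-4)) = e^(-4t)·(I + t·N + (t^2/2)·N^2), where N is the 3×3 nilpotent shift.

After assembling e^{tJ} and conjugating by P, we get:

e^{tB} =
  [t^2*exp(-4*t)/2 + 5*t*exp(-4*t) + exp(-4*t), -t^2*exp(-4*t)/2 - 6*t*exp(-4*t), -t^2*exp(-4*t)/2 - 5*t*exp(-4*t)]
  [-t*exp(-4*t), t*exp(-4*t) + exp(-4*t), t*exp(-4*t)]
  [t^2*exp(-4*t)/2 + 6*t*exp(-4*t), -t^2*exp(-4*t)/2 - 7*t*exp(-4*t), -t^2*exp(-4*t)/2 - 6*t*exp(-4*t) + exp(-4*t)]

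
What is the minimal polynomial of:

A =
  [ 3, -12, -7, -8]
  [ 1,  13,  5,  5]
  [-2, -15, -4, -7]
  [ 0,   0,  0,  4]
x^3 - 12*x^2 + 48*x - 64

The characteristic polynomial is χ_A(x) = (x - 4)^4, so the eigenvalues are known. The minimal polynomial is
  m_A(x) = Π_λ (x − λ)^{k_λ}
where k_λ is the size of the *largest* Jordan block for λ (equivalently, the smallest k with (A − λI)^k v = 0 for every generalised eigenvector v of λ).

  λ = 4: largest Jordan block has size 3, contributing (x − 4)^3

So m_A(x) = (x - 4)^3 = x^3 - 12*x^2 + 48*x - 64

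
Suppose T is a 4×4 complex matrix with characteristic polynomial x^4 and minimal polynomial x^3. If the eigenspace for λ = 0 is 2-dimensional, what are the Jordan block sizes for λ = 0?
Block sizes for λ = 0: [3, 1]

Step 1 — from the characteristic polynomial, algebraic multiplicity of λ = 0 is 4. From dim ker(T − (0)·I) = 2, there are exactly 2 Jordan blocks for λ = 0.
Step 2 — from the minimal polynomial, the factor (x − 0)^3 tells us the largest block for λ = 0 has size 3.
Step 3 — with total size 4, 2 blocks, and largest block 3, the block sizes (in nonincreasing order) are [3, 1].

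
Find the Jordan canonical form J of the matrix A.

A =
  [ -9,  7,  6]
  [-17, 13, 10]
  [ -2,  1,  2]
J_3(2)

The characteristic polynomial is
  det(x·I − A) = x^3 - 6*x^2 + 12*x - 8 = (x - 2)^3

Eigenvalues and multiplicities (the geometric multiplicity of λ is n − rank(A − λI), which equals the number of Jordan blocks for λ):
  λ = 2: algebraic multiplicity = 3, geometric multiplicity = 1

Determining the block sizes for each eigenvalue:
  λ = 2: one block (gm = 1), so the single block has size am = 3 → block sizes [3]

Assembling the blocks gives a Jordan form
J =
  [2, 1, 0]
  [0, 2, 1]
  [0, 0, 2]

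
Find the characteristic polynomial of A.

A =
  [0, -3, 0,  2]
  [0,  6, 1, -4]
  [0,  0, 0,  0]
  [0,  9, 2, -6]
x^4

Expanding det(x·I − A) (e.g. by cofactor expansion or by noting that A is similar to its Jordan form J, which has the same characteristic polynomial as A) gives
  χ_A(x) = x^4
which factors as x^4. The eigenvalues (with algebraic multiplicities) are λ = 0 with multiplicity 4.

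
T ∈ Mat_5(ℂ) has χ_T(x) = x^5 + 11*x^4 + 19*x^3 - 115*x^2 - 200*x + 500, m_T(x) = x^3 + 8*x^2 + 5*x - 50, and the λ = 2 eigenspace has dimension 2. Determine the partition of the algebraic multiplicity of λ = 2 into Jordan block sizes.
Block sizes for λ = 2: [1, 1]

Step 1 — from the characteristic polynomial, algebraic multiplicity of λ = 2 is 2. From dim ker(T − (2)·I) = 2, there are exactly 2 Jordan blocks for λ = 2.
Step 2 — from the minimal polynomial, the factor (x − 2) tells us the largest block for λ = 2 has size 1.
Step 3 — with total size 2, 2 blocks, and largest block 1, the block sizes (in nonincreasing order) are [1, 1].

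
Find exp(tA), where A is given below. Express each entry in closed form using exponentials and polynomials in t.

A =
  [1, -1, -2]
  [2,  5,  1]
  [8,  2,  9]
e^{tA} =
  [-t^2*exp(5*t) - 4*t*exp(5*t) + exp(5*t), -t*exp(5*t), -t^2*exp(5*t)/2 - 2*t*exp(5*t)]
  [2*t*exp(5*t), exp(5*t), t*exp(5*t)]
  [2*t^2*exp(5*t) + 8*t*exp(5*t), 2*t*exp(5*t), t^2*exp(5*t) + 4*t*exp(5*t) + exp(5*t)]

Strategy: write A = P · J · P⁻¹ where J is a Jordan canonical form, so e^{tA} = P · e^{tJ} · P⁻¹, and e^{tJ} can be computed block-by-block.

A has Jordan form
J =
  [5, 1, 0]
  [0, 5, 1]
  [0, 0, 5]
(up to reordering of blocks).

Per-block formulas:
  For a 3×3 Jordan block J_3(5): exp(t · J_3(5)) = e^(5t)·(I + t·N + (t^2/2)·N^2), where N is the 3×3 nilpotent shift.

After assembling e^{tJ} and conjugating by P, we get:

e^{tA} =
  [-t^2*exp(5*t) - 4*t*exp(5*t) + exp(5*t), -t*exp(5*t), -t^2*exp(5*t)/2 - 2*t*exp(5*t)]
  [2*t*exp(5*t), exp(5*t), t*exp(5*t)]
  [2*t^2*exp(5*t) + 8*t*exp(5*t), 2*t*exp(5*t), t^2*exp(5*t) + 4*t*exp(5*t) + exp(5*t)]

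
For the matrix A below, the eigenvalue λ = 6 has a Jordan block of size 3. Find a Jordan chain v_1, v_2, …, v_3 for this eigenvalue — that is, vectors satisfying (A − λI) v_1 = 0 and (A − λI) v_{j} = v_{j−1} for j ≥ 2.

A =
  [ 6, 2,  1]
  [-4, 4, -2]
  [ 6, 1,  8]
A Jordan chain for λ = 6 of length 3:
v_1 = (-2, -4, 8)ᵀ
v_2 = (0, -4, 6)ᵀ
v_3 = (1, 0, 0)ᵀ

Let N = A − (6)·I. We want v_3 with N^3 v_3 = 0 but N^2 v_3 ≠ 0; then v_{j-1} := N · v_j for j = 3, …, 2.

Pick v_3 = (1, 0, 0)ᵀ.
Then v_2 = N · v_3 = (0, -4, 6)ᵀ.
Then v_1 = N · v_2 = (-2, -4, 8)ᵀ.

Sanity check: (A − (6)·I) v_1 = (0, 0, 0)ᵀ = 0. ✓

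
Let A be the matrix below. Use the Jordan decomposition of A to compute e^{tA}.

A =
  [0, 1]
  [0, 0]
e^{tA} =
  [1, t]
  [0, 1]

Strategy: write A = P · J · P⁻¹ where J is a Jordan canonical form, so e^{tA} = P · e^{tJ} · P⁻¹, and e^{tJ} can be computed block-by-block.

A has Jordan form
J =
  [0, 1]
  [0, 0]
(up to reordering of blocks).

Per-block formulas:
  For a 2×2 Jordan block J_2(0): exp(t · J_2(0)) = e^(0t)·(I + t·N), where N is the 2×2 nilpotent shift.

After assembling e^{tJ} and conjugating by P, we get:

e^{tA} =
  [1, t]
  [0, 1]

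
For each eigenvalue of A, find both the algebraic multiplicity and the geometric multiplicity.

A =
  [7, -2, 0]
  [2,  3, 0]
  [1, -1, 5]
λ = 5: alg = 3, geom = 2

Step 1 — factor the characteristic polynomial to read off the algebraic multiplicities:
  χ_A(x) = (x - 5)^3

Step 2 — compute geometric multiplicities via the rank-nullity identity g(λ) = n − rank(A − λI):
  rank(A − (5)·I) = 1, so dim ker(A − (5)·I) = n − 1 = 2

Summary:
  λ = 5: algebraic multiplicity = 3, geometric multiplicity = 2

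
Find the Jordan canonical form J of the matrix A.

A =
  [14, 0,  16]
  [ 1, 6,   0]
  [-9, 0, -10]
J_2(2) ⊕ J_1(6)

The characteristic polynomial is
  det(x·I − A) = x^3 - 10*x^2 + 28*x - 24 = (x - 6)*(x - 2)^2

Eigenvalues and multiplicities (the geometric multiplicity of λ is n − rank(A − λI), which equals the number of Jordan blocks for λ):
  λ = 2: algebraic multiplicity = 2, geometric multiplicity = 1
  λ = 6: algebraic multiplicity = 1, geometric multiplicity = 1

Determining the block sizes for each eigenvalue:
  λ = 2: one block (gm = 1), so the single block has size am = 2 → block sizes [2]
  λ = 6: one block (gm = 1), so the single block has size am = 1 → block sizes [1]

Assembling the blocks gives a Jordan form
J =
  [2, 1, 0]
  [0, 2, 0]
  [0, 0, 6]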